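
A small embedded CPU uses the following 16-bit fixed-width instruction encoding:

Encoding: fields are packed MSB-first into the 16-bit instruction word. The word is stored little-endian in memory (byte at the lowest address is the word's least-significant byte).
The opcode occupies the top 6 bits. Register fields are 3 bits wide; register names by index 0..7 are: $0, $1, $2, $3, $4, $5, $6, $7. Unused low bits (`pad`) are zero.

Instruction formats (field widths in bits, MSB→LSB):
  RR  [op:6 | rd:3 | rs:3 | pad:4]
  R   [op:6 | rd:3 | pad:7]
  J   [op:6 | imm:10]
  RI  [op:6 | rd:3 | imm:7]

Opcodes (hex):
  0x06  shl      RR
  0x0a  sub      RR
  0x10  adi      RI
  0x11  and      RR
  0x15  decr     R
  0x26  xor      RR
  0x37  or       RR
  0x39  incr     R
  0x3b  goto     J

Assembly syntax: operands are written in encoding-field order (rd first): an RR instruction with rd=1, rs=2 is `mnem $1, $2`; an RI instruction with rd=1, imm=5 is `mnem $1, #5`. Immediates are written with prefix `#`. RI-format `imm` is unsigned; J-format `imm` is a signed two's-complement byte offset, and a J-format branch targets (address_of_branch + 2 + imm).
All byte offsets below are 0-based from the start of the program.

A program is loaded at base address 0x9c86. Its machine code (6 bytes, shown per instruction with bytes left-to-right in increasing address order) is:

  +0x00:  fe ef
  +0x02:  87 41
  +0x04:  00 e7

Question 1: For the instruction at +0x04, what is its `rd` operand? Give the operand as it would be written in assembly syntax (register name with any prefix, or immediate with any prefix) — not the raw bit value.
$6

@+04  little-endian(00 e7) = 0xe700
  op=0xe700>>10=0x39 ⇒ incr (R)
  [9:7] rd=6 = $6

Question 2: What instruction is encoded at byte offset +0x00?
@+00  little-endian(fe ef) = 0xeffe
  op=0xeffe>>10=0x3b ⇒ goto (J)
  imm@[9:0]=0x3fe (s10→-2) ⇒ #-2

goto #-2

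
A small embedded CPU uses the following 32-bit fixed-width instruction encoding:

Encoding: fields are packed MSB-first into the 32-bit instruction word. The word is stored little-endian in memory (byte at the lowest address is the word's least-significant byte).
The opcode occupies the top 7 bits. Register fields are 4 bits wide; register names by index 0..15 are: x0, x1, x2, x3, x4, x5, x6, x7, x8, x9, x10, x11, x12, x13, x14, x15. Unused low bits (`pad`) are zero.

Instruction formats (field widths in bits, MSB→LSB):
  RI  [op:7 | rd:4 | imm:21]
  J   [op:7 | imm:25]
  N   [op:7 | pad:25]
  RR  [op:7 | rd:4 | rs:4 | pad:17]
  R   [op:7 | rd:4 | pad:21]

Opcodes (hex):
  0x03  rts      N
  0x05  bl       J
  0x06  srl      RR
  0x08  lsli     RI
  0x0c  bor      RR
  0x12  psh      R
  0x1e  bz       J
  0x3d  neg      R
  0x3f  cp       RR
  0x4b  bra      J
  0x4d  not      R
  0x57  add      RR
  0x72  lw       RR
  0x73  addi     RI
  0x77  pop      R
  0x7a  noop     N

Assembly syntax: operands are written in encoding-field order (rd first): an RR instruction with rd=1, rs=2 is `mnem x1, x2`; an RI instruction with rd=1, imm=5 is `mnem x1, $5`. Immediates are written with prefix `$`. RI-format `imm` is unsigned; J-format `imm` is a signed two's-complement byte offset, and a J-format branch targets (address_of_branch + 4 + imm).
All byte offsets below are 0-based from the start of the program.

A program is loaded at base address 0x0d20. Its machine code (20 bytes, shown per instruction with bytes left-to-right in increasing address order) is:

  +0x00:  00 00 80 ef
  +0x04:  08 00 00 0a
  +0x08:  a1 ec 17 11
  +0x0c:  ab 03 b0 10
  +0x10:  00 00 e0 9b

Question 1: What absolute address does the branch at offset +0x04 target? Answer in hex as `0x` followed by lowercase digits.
0x0d30

@+04  little-endian(08 00 00 0a) = 0x0a000008
  top 7b → 0x5 → bl [J]
  [24:0] imm=8 = $8
  target = base 0x0d20 + off 0x04 + 4 + imm 8 = 0x0d30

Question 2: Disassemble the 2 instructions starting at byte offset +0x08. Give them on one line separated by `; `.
off 0x08: read a1 ec 17 11 as little → 0x1117eca1
  opcode bits[31:25]=0x8: lsli/RI
  rd@[24:21]=0x8 ⇒ x8
  imm@[20:0]=0x17eca1 ⇒ $1567905
off 0x0c: read ab 03 b0 10 as little → 0x10b003ab
  opcode bits[31:25]=0x8: lsli/RI
  rd@[24:21]=0x5 ⇒ x5
  imm@[20:0]=0x1003ab ⇒ $1049515

lsli x8, $1567905; lsli x5, $1049515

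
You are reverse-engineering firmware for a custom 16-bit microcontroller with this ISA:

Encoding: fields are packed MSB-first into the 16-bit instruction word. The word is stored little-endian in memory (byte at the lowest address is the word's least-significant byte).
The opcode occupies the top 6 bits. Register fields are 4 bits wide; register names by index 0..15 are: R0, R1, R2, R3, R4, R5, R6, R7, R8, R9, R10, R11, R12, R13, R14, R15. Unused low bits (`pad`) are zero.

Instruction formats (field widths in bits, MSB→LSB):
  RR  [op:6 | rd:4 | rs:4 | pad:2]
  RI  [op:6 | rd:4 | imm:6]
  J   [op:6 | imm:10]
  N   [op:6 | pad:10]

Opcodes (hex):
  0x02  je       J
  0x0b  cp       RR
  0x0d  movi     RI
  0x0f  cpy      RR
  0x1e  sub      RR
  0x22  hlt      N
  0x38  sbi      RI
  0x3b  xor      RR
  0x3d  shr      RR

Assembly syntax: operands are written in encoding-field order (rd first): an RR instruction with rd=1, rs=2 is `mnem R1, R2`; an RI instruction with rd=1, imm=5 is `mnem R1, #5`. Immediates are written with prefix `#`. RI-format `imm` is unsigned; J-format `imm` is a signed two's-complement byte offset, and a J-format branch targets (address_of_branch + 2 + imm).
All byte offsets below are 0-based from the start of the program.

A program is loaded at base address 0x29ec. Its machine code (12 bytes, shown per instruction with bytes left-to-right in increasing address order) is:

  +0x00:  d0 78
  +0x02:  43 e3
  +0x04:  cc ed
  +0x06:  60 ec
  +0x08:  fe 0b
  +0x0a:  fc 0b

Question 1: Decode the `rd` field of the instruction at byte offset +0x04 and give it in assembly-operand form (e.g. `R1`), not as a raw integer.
R7

[04] cc ed → 0xedcc
  top 6b → 0x3b → xor [RR]
  [9:6] rd=7 = R7
  [5:2] rs=3 = R3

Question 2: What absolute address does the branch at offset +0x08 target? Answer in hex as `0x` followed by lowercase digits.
0x29f4

off 0x08: read fe 0b as little → 0x0bfe
  opcode bits[15:10]=0x2: je/J
  imm: (w>>0)&0x3ff=0x3fe (s10→-2) → #-2
  target = base 0x29ec + off 0x08 + 2 + imm -2 = 0x29f4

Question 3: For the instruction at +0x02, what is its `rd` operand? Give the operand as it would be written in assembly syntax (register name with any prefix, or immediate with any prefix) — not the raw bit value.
+0x02: 43 e3 ⇒ word 0xe343 (little)
  top 6b → 0x38 → sbi [RI]
  rd: (w>>6)&0xf=0xd → R13
  imm: (w>>0)&0x3f=0x3 → #3

R13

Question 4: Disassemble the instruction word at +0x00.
@+00  little-endian(d0 78) = 0x78d0
  top 6b → 0x1e → sub [RR]
  [9:6] rd=3 = R3
  [5:2] rs=4 = R4

sub R3, R4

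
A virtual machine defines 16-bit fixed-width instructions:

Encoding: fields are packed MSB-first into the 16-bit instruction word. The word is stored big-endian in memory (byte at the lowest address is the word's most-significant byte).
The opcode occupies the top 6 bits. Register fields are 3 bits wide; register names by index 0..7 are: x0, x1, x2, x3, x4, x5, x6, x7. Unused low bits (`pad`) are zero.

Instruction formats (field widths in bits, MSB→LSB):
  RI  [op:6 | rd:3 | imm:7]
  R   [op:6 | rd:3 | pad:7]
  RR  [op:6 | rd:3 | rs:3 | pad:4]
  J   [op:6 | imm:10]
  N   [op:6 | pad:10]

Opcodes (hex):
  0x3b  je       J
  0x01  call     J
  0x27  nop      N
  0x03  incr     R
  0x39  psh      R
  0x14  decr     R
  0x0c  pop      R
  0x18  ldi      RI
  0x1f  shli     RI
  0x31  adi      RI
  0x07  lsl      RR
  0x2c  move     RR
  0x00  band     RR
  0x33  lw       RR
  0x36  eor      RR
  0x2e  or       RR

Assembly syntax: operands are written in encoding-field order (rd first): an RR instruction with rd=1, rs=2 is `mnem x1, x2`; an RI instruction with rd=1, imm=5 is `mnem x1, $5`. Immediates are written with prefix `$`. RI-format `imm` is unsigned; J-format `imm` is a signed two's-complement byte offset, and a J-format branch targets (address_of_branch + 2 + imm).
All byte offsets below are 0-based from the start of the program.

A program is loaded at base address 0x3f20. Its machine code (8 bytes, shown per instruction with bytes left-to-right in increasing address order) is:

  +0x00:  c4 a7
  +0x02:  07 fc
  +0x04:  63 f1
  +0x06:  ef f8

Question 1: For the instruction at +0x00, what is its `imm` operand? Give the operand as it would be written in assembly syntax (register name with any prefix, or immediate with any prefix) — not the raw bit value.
off 0x00: read c4 a7 as big → 0xc4a7
  opcode bits[15:10]=0x31: adi/RI
  [9:7] rd=1 = x1
  [6:0] imm=39 = $39

$39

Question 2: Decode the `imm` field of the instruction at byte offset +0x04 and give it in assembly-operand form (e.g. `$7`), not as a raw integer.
$113

+0x04: 63 f1 ⇒ word 0x63f1 (big)
  op=0x63f1>>10=0x18 ⇒ ldi (RI)
  [9:7] rd=7 = x7
  [6:0] imm=113 = $113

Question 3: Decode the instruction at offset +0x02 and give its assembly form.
call $-4

@+02  big-endian(07 fc) = 0x07fc
  opcode bits[15:10]=0x1: call/J
  imm: (w>>0)&0x3ff=0x3fc (s10→-4) → $-4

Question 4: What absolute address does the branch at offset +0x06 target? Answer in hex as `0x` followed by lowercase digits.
0x3f20

[06] ef f8 → 0xeff8
  top 6b → 0x3b → je [J]
  imm: (w>>0)&0x3ff=0x3f8 (s10→-8) → $-8
  target = base 0x3f20 + off 0x06 + 2 + imm -8 = 0x3f20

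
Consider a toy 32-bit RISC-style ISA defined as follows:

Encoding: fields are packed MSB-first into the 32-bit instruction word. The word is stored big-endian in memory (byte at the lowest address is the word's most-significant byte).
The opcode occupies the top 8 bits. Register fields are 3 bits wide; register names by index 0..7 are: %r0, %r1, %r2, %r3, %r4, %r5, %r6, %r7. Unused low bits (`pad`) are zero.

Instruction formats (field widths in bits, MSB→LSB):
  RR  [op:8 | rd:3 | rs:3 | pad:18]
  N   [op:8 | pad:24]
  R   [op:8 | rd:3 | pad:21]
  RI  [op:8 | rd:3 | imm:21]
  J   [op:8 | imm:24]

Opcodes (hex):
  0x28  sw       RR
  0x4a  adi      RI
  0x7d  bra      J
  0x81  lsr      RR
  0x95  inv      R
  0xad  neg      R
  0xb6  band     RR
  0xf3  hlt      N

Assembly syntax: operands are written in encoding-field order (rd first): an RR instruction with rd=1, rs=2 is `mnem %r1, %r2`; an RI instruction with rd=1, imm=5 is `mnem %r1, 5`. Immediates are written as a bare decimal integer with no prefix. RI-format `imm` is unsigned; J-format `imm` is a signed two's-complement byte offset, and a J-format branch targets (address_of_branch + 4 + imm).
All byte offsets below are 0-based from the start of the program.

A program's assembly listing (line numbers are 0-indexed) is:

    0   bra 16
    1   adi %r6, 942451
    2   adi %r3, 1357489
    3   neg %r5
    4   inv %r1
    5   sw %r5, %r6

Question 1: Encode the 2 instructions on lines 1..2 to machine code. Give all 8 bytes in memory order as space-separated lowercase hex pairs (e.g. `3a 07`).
4a ce 61 73 4a 74 b6 b1

line 1 (adi): pack op=0x4a:8|rd=6:3|imm=942451:21 = 0x4ace6173; big→ 4a ce 61 73
line 2 (adi): pack op=0x4a:8|rd=3:3|imm=1357489:21 = 0x4a74b6b1; big→ 4a 74 b6 b1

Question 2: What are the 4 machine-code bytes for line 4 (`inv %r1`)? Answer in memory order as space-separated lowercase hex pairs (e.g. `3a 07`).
95 20 00 00

4. inv fields op=0x95:8|rd=1:3|pad=0:21 → word 95200000h → 95 20 00 00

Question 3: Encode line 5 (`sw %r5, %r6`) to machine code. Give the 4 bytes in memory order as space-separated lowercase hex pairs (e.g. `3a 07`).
L5: sw op=0x28:8|rd=5:3|rs=6:3|pad=0:18 ⇒ 0x28b80000 ⇒ big 28 b8 00 00

28 b8 00 00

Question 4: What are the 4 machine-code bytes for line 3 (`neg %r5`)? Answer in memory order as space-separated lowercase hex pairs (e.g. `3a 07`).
ad a0 00 00

line 3 (neg): pack op=0xad:8|rd=5:3|pad=0:21 = 0xada00000; big→ ad a0 00 00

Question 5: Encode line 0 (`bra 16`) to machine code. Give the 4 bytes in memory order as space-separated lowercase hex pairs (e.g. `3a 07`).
line 0 (bra): pack op=0x7d:8|imm=16:24 = 0x7d000010; big→ 7d 00 00 10

7d 00 00 10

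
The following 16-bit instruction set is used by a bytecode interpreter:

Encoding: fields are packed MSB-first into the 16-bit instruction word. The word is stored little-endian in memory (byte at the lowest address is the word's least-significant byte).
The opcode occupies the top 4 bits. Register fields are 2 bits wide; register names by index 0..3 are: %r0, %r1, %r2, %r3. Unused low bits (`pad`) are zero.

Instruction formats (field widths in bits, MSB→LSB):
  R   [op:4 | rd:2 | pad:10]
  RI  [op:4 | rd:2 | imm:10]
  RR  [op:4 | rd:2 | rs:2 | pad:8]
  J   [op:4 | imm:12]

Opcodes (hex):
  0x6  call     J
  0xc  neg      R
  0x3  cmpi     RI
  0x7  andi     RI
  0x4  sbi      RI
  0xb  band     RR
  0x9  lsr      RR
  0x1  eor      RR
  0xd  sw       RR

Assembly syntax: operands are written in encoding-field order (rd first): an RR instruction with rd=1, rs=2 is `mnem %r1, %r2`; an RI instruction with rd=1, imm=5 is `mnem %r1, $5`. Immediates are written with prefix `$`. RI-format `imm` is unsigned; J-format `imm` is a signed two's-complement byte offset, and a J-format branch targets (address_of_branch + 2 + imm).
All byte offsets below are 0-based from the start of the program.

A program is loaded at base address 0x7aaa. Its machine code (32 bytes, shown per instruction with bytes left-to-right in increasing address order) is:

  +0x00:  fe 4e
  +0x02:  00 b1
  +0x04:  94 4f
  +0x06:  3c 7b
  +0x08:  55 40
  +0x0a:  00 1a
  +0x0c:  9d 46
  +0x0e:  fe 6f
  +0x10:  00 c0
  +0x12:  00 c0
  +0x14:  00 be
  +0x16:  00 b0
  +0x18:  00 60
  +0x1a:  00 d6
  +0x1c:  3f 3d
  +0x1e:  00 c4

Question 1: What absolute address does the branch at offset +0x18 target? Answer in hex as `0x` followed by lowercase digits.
0x7ac4

[18] 00 60 → 0x6000
  opcode bits[15:12]=0x6: call/J
  [11:0] imm=0 = $0
  target = base 0x7aaa + off 0x18 + 2 + imm 0 = 0x7ac4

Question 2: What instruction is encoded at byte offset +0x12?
neg %r0

@+12  little-endian(00 c0) = 0xc000
  op=0xc000>>12=0xc ⇒ neg (R)
  rd@[11:10]=0x0 ⇒ %r0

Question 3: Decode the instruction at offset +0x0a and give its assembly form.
@+0a  little-endian(00 1a) = 0x1a00
  opcode bits[15:12]=0x1: eor/RR
  [11:10] rd=2 = %r2
  [9:8] rs=2 = %r2

eor %r2, %r2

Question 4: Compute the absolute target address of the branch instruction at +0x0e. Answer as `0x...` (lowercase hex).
0x7ab8

@+0e  little-endian(fe 6f) = 0x6ffe
  opcode bits[15:12]=0x6: call/J
  [11:0] imm=4094 (s12→-2) = $-2
  target = base 0x7aaa + off 0x0e + 2 + imm -2 = 0x7ab8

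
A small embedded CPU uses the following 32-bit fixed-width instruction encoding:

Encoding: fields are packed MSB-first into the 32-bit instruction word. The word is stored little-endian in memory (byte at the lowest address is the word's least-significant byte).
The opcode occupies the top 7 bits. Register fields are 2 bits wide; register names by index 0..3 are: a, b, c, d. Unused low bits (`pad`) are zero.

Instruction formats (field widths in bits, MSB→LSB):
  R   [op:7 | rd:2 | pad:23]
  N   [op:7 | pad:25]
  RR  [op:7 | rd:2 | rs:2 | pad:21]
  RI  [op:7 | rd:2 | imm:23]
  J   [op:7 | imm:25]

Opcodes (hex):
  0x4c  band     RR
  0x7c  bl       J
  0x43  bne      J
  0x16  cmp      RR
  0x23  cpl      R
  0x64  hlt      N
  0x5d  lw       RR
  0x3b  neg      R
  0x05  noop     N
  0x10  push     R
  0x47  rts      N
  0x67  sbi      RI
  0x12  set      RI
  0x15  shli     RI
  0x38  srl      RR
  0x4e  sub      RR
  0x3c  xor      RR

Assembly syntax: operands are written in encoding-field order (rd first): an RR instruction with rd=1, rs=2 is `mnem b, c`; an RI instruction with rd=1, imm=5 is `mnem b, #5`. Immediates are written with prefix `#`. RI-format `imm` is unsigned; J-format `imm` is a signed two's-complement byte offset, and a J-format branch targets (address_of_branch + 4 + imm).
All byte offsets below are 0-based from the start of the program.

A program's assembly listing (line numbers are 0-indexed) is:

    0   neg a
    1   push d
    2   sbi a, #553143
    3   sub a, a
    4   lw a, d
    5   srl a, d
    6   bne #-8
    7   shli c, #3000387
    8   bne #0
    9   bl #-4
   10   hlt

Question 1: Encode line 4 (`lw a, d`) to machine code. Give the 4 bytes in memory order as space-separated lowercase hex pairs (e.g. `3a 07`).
00 00 60 ba

4. lw fields op=0x5d:7|rd=0:2|rs=3:2|pad=0:21 → word ba600000h → 00 00 60 ba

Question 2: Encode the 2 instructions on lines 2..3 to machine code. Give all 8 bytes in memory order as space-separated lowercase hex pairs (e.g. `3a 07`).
b7 70 08 ce 00 00 00 9c

line 2 (sbi): pack op=0x67:7|rd=0:2|imm=553143:23 = 0xce0870b7; little→ b7 70 08 ce
line 3 (sub): pack op=0x4e:7|rd=0:2|rs=0:2|pad=0:21 = 0x9c000000; little→ 00 00 00 9c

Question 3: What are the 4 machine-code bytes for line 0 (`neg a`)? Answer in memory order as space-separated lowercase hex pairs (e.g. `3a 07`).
00 00 00 76

0. neg fields op=0x3b:7|rd=0:2|pad=0:23 → word 76000000h → 00 00 00 76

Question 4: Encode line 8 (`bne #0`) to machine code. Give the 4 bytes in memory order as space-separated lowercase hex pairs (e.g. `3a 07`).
8. bne fields op=0x43:7|imm=0:25 → word 86000000h → 00 00 00 86

00 00 00 86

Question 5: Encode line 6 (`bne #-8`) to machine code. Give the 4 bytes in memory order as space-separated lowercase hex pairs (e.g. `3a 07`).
f8 ff ff 87

L6: bne op=0x43:7|imm=-8:25 ⇒ 0x87fffff8 ⇒ little f8 ff ff 87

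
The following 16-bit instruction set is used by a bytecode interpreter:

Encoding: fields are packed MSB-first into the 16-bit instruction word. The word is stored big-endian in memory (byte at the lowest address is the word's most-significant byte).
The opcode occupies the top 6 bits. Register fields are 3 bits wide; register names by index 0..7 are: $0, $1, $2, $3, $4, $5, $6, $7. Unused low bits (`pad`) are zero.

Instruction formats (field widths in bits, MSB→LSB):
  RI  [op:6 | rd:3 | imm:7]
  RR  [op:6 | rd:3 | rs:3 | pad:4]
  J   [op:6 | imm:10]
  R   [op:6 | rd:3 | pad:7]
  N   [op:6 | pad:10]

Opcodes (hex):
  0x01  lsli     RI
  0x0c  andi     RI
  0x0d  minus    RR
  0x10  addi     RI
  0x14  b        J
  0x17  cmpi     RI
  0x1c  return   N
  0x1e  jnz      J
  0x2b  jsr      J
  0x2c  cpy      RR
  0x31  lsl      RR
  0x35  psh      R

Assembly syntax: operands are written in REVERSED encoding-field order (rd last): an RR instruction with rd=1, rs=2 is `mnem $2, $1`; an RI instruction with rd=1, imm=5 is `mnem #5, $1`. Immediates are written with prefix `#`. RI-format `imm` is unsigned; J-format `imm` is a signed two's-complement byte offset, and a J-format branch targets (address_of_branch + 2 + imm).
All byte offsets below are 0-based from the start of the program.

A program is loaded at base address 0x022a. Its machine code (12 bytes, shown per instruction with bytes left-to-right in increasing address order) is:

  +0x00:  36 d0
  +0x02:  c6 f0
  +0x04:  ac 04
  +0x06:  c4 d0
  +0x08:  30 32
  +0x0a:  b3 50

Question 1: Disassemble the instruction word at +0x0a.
off 0x0a: read b3 50 as big → 0xb350
  op=0xb350>>10=0x2c ⇒ cpy (RR)
  rd@[9:7]=0x6 ⇒ $6
  rs@[6:4]=0x5 ⇒ $5

cpy $5, $6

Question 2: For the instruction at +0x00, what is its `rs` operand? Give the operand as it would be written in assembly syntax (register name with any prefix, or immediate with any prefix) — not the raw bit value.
@+00  big-endian(36 d0) = 0x36d0
  opcode bits[15:10]=0xd: minus/RR
  rd: (w>>7)&0x7=0x5 → $5
  rs: (w>>4)&0x7=0x5 → $5

$5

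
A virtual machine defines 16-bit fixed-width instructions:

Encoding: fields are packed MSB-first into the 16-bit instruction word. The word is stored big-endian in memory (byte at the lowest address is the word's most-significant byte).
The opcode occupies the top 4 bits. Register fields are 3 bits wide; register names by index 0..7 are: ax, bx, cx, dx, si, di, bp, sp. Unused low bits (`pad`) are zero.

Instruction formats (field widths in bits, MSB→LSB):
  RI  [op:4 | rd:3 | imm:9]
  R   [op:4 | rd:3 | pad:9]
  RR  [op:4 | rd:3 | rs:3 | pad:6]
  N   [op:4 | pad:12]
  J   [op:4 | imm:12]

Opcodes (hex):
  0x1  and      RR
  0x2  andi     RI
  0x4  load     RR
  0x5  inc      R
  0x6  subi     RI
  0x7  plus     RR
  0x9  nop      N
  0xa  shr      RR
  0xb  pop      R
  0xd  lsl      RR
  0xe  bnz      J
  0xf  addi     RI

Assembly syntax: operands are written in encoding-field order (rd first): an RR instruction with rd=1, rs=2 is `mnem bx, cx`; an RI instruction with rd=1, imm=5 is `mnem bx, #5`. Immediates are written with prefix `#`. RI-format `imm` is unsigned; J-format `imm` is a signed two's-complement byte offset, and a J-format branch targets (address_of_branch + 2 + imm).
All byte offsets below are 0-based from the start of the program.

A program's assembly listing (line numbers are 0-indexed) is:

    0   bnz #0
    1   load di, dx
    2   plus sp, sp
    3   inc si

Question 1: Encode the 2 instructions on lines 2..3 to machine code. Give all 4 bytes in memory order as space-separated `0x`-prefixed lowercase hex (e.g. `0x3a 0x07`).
0x7f 0xc0 0x58 0x00

L2: plus op=0x7:4|rd=7:3|rs=7:3|pad=0:6 ⇒ 0x7fc0 ⇒ big 7f c0
L3: inc op=0x5:4|rd=4:3|pad=0:9 ⇒ 0x5800 ⇒ big 58 00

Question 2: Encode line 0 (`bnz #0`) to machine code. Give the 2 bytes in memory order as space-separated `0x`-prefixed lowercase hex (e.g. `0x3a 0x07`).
L0: bnz op=0xe:4|imm=0:12 ⇒ 0xe000 ⇒ big e0 00

0xe0 0x00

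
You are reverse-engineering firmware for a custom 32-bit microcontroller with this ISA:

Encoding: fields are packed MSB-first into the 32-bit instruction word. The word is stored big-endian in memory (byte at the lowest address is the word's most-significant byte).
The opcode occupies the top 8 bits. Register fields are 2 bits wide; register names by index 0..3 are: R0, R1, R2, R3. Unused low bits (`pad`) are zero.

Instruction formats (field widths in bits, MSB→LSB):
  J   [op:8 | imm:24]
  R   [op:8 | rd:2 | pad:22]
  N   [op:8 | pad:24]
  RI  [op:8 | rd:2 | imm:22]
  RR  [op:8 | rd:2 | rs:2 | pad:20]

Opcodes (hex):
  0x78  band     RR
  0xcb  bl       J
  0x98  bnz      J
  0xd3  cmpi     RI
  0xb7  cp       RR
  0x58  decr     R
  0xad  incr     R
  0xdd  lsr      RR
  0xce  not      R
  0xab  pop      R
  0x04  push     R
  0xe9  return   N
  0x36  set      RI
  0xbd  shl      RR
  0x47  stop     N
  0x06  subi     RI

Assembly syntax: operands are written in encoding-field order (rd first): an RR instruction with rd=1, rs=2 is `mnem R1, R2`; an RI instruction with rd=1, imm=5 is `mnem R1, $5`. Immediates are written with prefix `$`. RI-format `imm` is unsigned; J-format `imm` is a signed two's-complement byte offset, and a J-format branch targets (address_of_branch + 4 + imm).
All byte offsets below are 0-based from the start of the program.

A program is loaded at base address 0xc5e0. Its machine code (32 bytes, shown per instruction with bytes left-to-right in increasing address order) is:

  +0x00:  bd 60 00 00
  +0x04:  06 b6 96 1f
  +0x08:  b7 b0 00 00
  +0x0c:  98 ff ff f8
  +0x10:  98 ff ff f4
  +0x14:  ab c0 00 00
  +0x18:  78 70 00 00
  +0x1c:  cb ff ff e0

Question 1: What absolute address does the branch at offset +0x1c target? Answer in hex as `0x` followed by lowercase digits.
off 0x1c: read cb ff ff e0 as big → 0xcbffffe0
  op=0xcbffffe0>>24=0xcb ⇒ bl (J)
  [23:0] imm=16777184 (s24→-32) = $-32
  target = base 0xc5e0 + off 0x1c + 4 + imm -32 = 0xc5e0

0xc5e0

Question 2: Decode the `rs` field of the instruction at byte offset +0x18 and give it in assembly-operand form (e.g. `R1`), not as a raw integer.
+0x18: 78 70 00 00 ⇒ word 0x78700000 (big)
  top 8b → 0x78 → band [RR]
  rd@[23:22]=0x1 ⇒ R1
  rs@[21:20]=0x3 ⇒ R3

R3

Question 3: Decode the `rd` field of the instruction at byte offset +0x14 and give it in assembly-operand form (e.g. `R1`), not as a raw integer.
R3

@+14  big-endian(ab c0 00 00) = 0xabc00000
  op=0xabc00000>>24=0xab ⇒ pop (R)
  rd: (w>>22)&0x3=0x3 → R3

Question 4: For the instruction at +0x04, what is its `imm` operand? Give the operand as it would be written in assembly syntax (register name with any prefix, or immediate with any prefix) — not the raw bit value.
off 0x04: read 06 b6 96 1f as big → 0x06b6961f
  opcode bits[31:24]=0x6: subi/RI
  rd: (w>>22)&0x3=0x2 → R2
  imm: (w>>0)&0x3fffff=0x36961f → $3577375

$3577375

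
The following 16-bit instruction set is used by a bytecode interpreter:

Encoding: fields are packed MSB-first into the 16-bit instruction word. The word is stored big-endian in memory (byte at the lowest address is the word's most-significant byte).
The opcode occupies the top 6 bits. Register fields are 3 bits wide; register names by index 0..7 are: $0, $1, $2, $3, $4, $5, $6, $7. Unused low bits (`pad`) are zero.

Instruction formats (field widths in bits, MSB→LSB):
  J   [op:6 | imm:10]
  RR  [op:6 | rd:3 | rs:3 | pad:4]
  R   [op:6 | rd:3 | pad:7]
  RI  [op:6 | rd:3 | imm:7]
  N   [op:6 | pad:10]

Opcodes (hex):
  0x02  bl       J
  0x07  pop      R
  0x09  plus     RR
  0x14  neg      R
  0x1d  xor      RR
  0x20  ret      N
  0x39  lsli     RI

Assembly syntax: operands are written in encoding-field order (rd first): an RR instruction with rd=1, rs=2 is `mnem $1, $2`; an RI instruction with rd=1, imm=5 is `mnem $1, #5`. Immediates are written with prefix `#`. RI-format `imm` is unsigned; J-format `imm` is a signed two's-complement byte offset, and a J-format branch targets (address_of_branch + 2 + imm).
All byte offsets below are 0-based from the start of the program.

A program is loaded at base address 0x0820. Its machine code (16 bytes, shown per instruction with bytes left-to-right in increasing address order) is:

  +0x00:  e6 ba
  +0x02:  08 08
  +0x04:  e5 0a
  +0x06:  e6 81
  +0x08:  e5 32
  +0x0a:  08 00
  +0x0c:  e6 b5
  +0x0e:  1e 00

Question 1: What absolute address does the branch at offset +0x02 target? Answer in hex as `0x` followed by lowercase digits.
@+02  big-endian(08 08) = 0x0808
  opcode bits[15:10]=0x2: bl/J
  imm: (w>>0)&0x3ff=0x8 → #8
  target = base 0x0820 + off 0x02 + 2 + imm 8 = 0x082c

0x082c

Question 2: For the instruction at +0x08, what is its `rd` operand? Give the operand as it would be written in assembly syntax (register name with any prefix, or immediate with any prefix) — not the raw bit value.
+0x08: e5 32 ⇒ word 0xe532 (big)
  op=0xe532>>10=0x39 ⇒ lsli (RI)
  rd: (w>>7)&0x7=0x2 → $2
  imm: (w>>0)&0x7f=0x32 → #50

$2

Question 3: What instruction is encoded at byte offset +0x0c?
+0x0c: e6 b5 ⇒ word 0xe6b5 (big)
  opcode bits[15:10]=0x39: lsli/RI
  [9:7] rd=5 = $5
  [6:0] imm=53 = #53

lsli $5, #53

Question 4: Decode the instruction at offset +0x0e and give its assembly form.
+0x0e: 1e 00 ⇒ word 0x1e00 (big)
  op=0x1e00>>10=0x7 ⇒ pop (R)
  rd@[9:7]=0x4 ⇒ $4

pop $4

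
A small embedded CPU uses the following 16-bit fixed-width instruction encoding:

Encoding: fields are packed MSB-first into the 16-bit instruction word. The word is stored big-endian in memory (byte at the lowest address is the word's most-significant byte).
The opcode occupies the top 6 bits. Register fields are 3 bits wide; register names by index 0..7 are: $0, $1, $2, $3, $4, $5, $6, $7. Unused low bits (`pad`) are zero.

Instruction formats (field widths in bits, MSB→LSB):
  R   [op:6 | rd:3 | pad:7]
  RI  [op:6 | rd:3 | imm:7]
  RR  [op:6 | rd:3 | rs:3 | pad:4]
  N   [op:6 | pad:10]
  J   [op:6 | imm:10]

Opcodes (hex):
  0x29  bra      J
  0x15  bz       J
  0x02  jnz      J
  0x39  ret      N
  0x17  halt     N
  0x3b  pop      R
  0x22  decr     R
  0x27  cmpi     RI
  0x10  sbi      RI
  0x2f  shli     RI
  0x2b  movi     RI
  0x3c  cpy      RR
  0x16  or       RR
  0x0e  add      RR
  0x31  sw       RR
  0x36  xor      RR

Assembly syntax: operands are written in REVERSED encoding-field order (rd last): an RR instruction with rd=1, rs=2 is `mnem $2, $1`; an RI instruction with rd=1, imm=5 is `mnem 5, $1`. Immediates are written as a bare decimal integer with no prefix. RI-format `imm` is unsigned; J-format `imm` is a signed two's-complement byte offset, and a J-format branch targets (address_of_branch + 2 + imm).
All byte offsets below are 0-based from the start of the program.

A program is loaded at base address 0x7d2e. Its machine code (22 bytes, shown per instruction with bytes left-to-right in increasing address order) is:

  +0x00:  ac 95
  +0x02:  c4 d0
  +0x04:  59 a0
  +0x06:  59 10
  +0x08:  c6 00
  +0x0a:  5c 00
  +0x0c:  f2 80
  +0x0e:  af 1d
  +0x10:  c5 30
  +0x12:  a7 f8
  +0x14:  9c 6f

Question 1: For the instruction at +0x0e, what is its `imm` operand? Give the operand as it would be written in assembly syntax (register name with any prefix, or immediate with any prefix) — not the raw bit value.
29

off 0x0e: read af 1d as big → 0xaf1d
  op=0xaf1d>>10=0x2b ⇒ movi (RI)
  rd: (w>>7)&0x7=0x6 → $6
  imm: (w>>0)&0x7f=0x1d → 29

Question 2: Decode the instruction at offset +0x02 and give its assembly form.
off 0x02: read c4 d0 as big → 0xc4d0
  top 6b → 0x31 → sw [RR]
  [9:7] rd=1 = $1
  [6:4] rs=5 = $5

sw $5, $1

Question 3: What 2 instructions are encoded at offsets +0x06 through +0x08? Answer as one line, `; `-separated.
+0x06: 59 10 ⇒ word 0x5910 (big)
  opcode bits[15:10]=0x16: or/RR
  [9:7] rd=2 = $2
  [6:4] rs=1 = $1
+0x08: c6 00 ⇒ word 0xc600 (big)
  opcode bits[15:10]=0x31: sw/RR
  [9:7] rd=4 = $4
  [6:4] rs=0 = $0

or $1, $2; sw $0, $4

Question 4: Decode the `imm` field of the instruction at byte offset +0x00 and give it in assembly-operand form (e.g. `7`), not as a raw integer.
21

[00] ac 95 → 0xac95
  op=0xac95>>10=0x2b ⇒ movi (RI)
  rd: (w>>7)&0x7=0x1 → $1
  imm: (w>>0)&0x7f=0x15 → 21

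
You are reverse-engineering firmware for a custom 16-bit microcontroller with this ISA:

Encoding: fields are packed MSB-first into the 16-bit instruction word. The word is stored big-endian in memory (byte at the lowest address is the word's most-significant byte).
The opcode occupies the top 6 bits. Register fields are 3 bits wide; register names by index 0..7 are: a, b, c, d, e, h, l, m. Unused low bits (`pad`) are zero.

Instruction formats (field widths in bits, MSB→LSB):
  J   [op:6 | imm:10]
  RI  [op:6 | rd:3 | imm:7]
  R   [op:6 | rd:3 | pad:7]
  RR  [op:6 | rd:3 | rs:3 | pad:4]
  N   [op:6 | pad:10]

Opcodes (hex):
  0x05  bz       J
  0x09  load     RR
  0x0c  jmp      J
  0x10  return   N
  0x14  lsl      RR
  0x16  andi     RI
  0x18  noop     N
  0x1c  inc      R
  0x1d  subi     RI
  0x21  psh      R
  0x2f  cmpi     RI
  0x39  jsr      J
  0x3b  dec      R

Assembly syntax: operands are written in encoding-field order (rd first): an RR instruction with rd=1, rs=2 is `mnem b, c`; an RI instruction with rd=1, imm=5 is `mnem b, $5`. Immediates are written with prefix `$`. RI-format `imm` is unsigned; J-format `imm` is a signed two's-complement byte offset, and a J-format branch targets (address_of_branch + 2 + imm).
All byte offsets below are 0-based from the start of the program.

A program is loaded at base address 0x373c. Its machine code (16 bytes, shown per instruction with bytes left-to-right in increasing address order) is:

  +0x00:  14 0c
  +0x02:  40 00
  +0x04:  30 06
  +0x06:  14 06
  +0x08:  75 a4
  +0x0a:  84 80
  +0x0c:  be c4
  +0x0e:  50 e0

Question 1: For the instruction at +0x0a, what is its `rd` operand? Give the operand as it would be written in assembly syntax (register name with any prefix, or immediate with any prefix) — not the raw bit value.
@+0a  big-endian(84 80) = 0x8480
  opcode bits[15:10]=0x21: psh/R
  rd@[9:7]=0x1 ⇒ b

b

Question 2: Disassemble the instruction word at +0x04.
@+04  big-endian(30 06) = 0x3006
  opcode bits[15:10]=0xc: jmp/J
  imm: (w>>0)&0x3ff=0x6 → $6

jmp $6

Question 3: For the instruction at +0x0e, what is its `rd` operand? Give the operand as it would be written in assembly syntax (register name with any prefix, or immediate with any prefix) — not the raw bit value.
+0x0e: 50 e0 ⇒ word 0x50e0 (big)
  op=0x50e0>>10=0x14 ⇒ lsl (RR)
  rd: (w>>7)&0x7=0x1 → b
  rs: (w>>4)&0x7=0x6 → l

b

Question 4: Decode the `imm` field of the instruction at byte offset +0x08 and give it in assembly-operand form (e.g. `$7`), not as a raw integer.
$36

+0x08: 75 a4 ⇒ word 0x75a4 (big)
  top 6b → 0x1d → subi [RI]
  rd@[9:7]=0x3 ⇒ d
  imm@[6:0]=0x24 ⇒ $36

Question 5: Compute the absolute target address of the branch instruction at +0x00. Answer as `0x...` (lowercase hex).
[00] 14 0c → 0x140c
  op=0x140c>>10=0x5 ⇒ bz (J)
  imm: (w>>0)&0x3ff=0xc → $12
  target = base 0x373c + off 0x00 + 2 + imm 12 = 0x374a

0x374a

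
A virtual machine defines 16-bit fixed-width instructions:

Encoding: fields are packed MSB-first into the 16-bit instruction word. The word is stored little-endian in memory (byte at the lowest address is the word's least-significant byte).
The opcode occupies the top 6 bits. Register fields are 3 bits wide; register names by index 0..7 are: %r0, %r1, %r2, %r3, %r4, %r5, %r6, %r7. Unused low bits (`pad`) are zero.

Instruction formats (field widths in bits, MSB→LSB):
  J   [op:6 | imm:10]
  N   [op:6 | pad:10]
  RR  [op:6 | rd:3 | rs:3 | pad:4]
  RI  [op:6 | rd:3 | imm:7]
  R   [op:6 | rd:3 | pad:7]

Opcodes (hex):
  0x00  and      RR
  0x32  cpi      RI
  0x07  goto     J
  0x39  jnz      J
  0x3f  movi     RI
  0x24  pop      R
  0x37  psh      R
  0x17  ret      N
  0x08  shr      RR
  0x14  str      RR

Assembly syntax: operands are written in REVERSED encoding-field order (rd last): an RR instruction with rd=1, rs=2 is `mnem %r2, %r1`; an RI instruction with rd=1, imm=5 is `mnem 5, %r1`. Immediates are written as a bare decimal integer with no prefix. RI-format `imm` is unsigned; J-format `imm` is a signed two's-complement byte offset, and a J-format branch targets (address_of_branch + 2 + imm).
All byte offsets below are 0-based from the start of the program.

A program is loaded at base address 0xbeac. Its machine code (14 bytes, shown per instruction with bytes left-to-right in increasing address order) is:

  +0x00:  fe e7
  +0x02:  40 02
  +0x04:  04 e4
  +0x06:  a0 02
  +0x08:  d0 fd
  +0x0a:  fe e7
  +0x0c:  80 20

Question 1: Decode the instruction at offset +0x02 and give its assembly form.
+0x02: 40 02 ⇒ word 0x0240 (little)
  opcode bits[15:10]=0x0: and/RR
  rd@[9:7]=0x4 ⇒ %r4
  rs@[6:4]=0x4 ⇒ %r4

and %r4, %r4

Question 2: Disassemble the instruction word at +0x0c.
shr %r0, %r1

@+0c  little-endian(80 20) = 0x2080
  opcode bits[15:10]=0x8: shr/RR
  rd: (w>>7)&0x7=0x1 → %r1
  rs: (w>>4)&0x7=0x0 → %r0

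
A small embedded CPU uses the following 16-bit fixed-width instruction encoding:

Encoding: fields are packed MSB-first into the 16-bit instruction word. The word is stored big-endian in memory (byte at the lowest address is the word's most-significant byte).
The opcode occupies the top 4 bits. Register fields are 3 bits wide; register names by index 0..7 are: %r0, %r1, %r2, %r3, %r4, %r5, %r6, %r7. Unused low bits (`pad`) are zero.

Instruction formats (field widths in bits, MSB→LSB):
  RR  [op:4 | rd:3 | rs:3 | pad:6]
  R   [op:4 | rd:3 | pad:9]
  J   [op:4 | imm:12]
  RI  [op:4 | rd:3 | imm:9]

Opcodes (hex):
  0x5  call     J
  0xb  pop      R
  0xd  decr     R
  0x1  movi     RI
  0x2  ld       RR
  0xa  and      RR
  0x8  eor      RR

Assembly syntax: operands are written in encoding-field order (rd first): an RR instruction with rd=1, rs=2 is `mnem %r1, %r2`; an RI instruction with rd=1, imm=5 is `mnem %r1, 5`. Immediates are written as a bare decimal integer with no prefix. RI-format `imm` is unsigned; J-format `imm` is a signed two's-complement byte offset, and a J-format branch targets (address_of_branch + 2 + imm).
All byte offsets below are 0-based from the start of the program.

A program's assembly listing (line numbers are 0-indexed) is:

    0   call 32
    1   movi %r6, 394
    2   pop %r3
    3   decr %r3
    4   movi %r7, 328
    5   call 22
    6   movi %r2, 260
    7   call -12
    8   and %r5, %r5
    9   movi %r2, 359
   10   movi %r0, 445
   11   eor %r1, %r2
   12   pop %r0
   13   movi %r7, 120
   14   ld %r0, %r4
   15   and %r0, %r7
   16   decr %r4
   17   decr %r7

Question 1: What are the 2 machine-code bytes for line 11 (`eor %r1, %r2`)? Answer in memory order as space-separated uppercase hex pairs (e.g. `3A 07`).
82 80

L11: eor op=0x8:4|rd=1:3|rs=2:3|pad=0:6 ⇒ 0x8280 ⇒ big 82 80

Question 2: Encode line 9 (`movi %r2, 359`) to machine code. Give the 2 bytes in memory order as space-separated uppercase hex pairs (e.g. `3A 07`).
15 67

9. movi fields op=0x1:4|rd=2:3|imm=359:9 → word 1567h → 15 67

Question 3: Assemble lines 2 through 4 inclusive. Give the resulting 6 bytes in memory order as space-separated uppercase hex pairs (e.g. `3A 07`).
2. pop fields op=0xb:4|rd=3:3|pad=0:9 → word b600h → b6 00
3. decr fields op=0xd:4|rd=3:3|pad=0:9 → word d600h → d6 00
4. movi fields op=0x1:4|rd=7:3|imm=328:9 → word 1f48h → 1f 48

B6 00 D6 00 1F 48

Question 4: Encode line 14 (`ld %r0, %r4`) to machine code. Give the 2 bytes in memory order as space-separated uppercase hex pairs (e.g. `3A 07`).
21 00

line 14 (ld): pack op=0x2:4|rd=0:3|rs=4:3|pad=0:6 = 0x2100; big→ 21 00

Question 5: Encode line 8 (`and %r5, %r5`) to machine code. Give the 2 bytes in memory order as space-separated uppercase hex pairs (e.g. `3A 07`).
AB 40

8. and fields op=0xa:4|rd=5:3|rs=5:3|pad=0:6 → word ab40h → ab 40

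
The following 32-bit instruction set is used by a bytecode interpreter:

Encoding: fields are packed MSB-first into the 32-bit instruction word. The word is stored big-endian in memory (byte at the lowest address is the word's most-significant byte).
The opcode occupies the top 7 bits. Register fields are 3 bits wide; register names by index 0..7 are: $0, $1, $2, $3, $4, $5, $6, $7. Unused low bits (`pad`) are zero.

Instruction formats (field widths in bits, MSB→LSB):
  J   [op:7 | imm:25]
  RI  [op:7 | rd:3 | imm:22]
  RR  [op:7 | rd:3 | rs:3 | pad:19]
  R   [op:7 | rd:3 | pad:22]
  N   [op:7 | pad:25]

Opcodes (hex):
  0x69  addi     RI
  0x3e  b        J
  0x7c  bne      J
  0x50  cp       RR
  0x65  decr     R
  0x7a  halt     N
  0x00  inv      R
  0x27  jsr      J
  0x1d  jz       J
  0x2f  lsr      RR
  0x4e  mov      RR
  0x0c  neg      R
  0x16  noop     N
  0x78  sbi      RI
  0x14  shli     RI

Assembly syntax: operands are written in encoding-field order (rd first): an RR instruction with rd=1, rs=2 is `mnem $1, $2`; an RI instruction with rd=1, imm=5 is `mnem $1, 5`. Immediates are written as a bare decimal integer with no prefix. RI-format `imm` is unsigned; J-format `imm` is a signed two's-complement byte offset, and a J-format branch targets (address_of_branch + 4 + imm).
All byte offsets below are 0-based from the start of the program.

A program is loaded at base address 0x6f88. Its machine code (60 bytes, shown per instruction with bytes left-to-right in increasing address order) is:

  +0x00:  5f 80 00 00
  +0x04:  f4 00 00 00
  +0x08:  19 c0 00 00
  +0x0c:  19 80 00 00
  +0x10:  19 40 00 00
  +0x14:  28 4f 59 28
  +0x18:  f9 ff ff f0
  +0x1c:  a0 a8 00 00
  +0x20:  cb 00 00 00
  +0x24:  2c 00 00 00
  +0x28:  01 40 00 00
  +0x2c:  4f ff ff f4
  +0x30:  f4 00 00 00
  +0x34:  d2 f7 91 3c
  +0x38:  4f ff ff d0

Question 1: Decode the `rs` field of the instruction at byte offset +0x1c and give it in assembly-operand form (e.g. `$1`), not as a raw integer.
off 0x1c: read a0 a8 00 00 as big → 0xa0a80000
  top 7b → 0x50 → cp [RR]
  [24:22] rd=2 = $2
  [21:19] rs=5 = $5

$5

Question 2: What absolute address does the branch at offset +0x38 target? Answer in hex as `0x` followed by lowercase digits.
[38] 4f ff ff d0 → 0x4fffffd0
  op=0x4fffffd0>>25=0x27 ⇒ jsr (J)
  [24:0] imm=33554384 (s25→-48) = -48
  target = base 0x6f88 + off 0x38 + 4 + imm -48 = 0x6f94

0x6f94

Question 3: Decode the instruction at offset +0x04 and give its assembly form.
halt

off 0x04: read f4 00 00 00 as big → 0xf4000000
  top 7b → 0x7a → halt [N]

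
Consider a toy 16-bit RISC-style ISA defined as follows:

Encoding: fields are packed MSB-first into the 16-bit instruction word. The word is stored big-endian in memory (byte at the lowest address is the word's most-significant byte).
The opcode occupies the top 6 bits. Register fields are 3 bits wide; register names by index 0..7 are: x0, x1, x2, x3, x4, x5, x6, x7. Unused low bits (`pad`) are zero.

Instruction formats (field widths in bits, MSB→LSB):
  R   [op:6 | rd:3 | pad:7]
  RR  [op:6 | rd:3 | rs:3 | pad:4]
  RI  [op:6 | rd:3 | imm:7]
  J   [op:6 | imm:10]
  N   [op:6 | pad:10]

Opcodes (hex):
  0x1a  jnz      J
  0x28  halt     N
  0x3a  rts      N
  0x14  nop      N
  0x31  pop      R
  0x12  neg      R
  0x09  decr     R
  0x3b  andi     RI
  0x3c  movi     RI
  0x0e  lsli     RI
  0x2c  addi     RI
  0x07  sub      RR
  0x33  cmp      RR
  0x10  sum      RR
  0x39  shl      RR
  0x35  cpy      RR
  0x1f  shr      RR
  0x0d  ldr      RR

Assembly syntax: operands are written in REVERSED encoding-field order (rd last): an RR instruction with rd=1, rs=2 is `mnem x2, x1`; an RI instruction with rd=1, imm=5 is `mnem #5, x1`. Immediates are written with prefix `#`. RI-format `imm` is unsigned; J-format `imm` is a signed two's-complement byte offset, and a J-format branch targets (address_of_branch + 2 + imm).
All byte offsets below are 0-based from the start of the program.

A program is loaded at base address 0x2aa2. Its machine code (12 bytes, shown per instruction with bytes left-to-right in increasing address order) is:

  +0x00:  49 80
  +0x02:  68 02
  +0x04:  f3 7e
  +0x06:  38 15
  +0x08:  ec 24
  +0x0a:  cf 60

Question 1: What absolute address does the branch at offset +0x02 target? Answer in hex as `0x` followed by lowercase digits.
0x2aa8

+0x02: 68 02 ⇒ word 0x6802 (big)
  top 6b → 0x1a → jnz [J]
  imm: (w>>0)&0x3ff=0x2 → #2
  target = base 0x2aa2 + off 0x02 + 2 + imm 2 = 0x2aa8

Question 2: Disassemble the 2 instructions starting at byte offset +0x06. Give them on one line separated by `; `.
[06] 38 15 → 0x3815
  opcode bits[15:10]=0xe: lsli/RI
  [9:7] rd=0 = x0
  [6:0] imm=21 = #21
[08] ec 24 → 0xec24
  opcode bits[15:10]=0x3b: andi/RI
  [9:7] rd=0 = x0
  [6:0] imm=36 = #36

lsli #21, x0; andi #36, x0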